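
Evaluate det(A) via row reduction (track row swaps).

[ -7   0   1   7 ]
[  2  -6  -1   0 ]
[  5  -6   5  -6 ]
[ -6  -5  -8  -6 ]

det(A) = -4731

Forward elimination:
R2 <- R2 - (-2/7)*R1:  [    0    -6  -5/7     2 ]
R3 <- R3 - (-5/7)*R1:  [    0    -6  40/7    -1 ]
R4 <- R4 - (6/7)*R1:  [     0     -5  -62/7    -12 ]
R3 <- R3 - (1)*R2:  [    0     0  45/7    -3 ]
R4 <- R4 - (5/6)*R2:  [       0        0  -347/42    -41/3 ]
R4 <- R4 - (-347/270)*R3:  [        0         0         0  -1577/90 ]
Upper-triangular form:
[ -7   0     1         7 ]
[  0  -6  -5/7         2 ]
[  0   0  45/7        -3 ]
[  0   0     0  -1577/90 ]
det(A) = (-1)^0 * (-7) * (-6) * (45/7) * (-1577/90) = -4731  (0 row swaps -> sign +1)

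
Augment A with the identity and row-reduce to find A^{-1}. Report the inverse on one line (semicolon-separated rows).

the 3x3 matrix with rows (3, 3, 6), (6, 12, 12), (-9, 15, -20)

Gauss-Jordan on [A | I]:
R1 <- (1/3)*R1:  [   1    1    2  |  1/3    0    0 ]
R2 <- R2 - (6)*R1:  [  0   6   0  |  -2   1   0 ]
R3 <- R3 - (-9)*R1:  [  0  24  -2  |   3   0   1 ]
R2 <- (1/6)*R2:  [    0     1     0  |  -1/3   1/6     0 ]
R1 <- R1 - (1)*R2:  [    1     0     2  |   2/3  -1/6     0 ]
R3 <- R3 - (24)*R2:  [  0   0  -2  |  11  -4   1 ]
R3 <- (1/-2)*R3:  [     0      0      1  |  -11/2      2   -1/2 ]
R1 <- R1 - (2)*R3:  [     1      0      0  |   35/3  -25/6      1 ]
Right block of [I | A^{-1}] is the inverse:
[  35/3  -25/6     1 ]
[  -1/3    1/6     0 ]
[ -11/2      2  -1/2 ]

inverse = [35/3 -25/6 1; -1/3 1/6 0; -11/2 2 -1/2]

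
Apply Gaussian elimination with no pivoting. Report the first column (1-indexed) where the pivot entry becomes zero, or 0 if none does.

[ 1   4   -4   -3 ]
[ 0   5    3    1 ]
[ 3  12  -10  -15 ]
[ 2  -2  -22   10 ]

Naive forward elimination:
R3 <- R3 - (3)*R1:  [  0   0   2  -6 ]
R4 <- R4 - (2)*R1:  [   0  -10  -14   16 ]
R4 <- R4 - (-2)*R2:  [  0   0  -8  18 ]
R4 <- R4 - (-4)*R3:  [  0   0   0  -6 ]
All pivots nonzero; naive elimination completes without hitting a zero pivot.

first zero-pivot column = 0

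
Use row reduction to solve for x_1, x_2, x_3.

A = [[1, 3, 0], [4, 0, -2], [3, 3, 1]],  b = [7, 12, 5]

Forward elimination on [A|b]:
R2 <- R2 - (4)*R1:  [   0  -12   -2  -16 ]
R3 <- R3 - (3)*R1:  [   0   -6    1  -16 ]
R3 <- R3 - (1/2)*R2:  [  0   0   2  -8 ]
Row echelon form:
[ 1    3   0  |    7 ]
[ 0  -12  -2  |  -16 ]
[ 0    0   2  |   -8 ]
Back-substitution:
x_3 = (-8) / 2 = -4
x_2 = (-16 - (-2)*(-4)) / -12 = 2
x_1 = (7 - (3)*(2)) / 1 = 1

(1, 2, -4)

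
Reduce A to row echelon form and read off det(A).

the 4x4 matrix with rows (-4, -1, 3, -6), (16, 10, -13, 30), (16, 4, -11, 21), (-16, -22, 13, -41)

det(A) = 120

Forward elimination:
R2 <- R2 - (-4)*R1:  [  0   6  -1   6 ]
R3 <- R3 - (-4)*R1:  [  0   0   1  -3 ]
R4 <- R4 - (4)*R1:  [   0  -18    1  -17 ]
R4 <- R4 - (-3)*R2:  [  0   0  -2   1 ]
R4 <- R4 - (-2)*R3:  [  0   0   0  -5 ]
Upper-triangular form:
[ -4  -1   3  -6 ]
[  0   6  -1   6 ]
[  0   0   1  -3 ]
[  0   0   0  -5 ]
det(A) = (-1)^0 * (-4) * (6) * (1) * (-5) = 120  (0 row swaps -> sign +1)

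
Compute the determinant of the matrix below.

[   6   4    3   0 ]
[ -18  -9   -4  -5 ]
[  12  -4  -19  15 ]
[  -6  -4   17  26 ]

Forward elimination:
R2 <- R2 - (-3)*R1:  [  0   3   5  -5 ]
R3 <- R3 - (2)*R1:  [   0  -12  -25   15 ]
R4 <- R4 - (-1)*R1:  [  0   0  20  26 ]
R3 <- R3 - (-4)*R2:  [  0   0  -5  -5 ]
R4 <- R4 - (-4)*R3:  [ 0  0  0  6 ]
Upper-triangular form:
[ 6  4   3   0 ]
[ 0  3   5  -5 ]
[ 0  0  -5  -5 ]
[ 0  0   0   6 ]
det(A) = (-1)^0 * (6) * (3) * (-5) * (6) = -540  (0 row swaps -> sign +1)

det(A) = -540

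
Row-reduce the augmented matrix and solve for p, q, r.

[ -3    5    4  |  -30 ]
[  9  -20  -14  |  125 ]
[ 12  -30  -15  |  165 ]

(-5, -5, -5)

Forward elimination on [A|b]:
R2 <- R2 - (-3)*R1:  [  0  -5  -2  35 ]
R3 <- R3 - (-4)*R1:  [   0  -10    1   45 ]
R3 <- R3 - (2)*R2:  [   0    0    5  -25 ]
Row echelon form:
[ -3   5   4  |  -30 ]
[  0  -5  -2  |   35 ]
[  0   0   5  |  -25 ]
Back-substitution:
r = (-25) / 5 = -5
q = (35 - (-2)*(-5)) / -5 = -5
p = (-30 - (5)*(-5) - (4)*(-5)) / -3 = -5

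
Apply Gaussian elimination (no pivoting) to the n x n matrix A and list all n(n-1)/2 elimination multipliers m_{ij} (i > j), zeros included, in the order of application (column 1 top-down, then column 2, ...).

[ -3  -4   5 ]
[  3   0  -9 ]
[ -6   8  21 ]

multipliers: -1, 2, -4

Forward elimination:
R2 <- R2 - (-1)*R1:  [  0  -4  -4 ]
R3 <- R3 - (2)*R1:  [  0  16  11 ]
R3 <- R3 - (-4)*R2:  [  0   0  -5 ]
Multipliers (in order of application): m_{21} = -1, m_{31} = 2, m_{32} = -4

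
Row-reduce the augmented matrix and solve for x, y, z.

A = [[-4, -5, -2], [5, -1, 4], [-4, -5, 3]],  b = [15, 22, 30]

Forward elimination on [A|b]:
R2 <- R2 - (-5/4)*R1:  [     0  -29/4    3/2  163/4 ]
R3 <- R3 - (1)*R1:  [  0   0   5  15 ]
Row echelon form:
[ -4     -5   -2  |     15 ]
[  0  -29/4  3/2  |  163/4 ]
[  0      0    5  |     15 ]
Back-substitution:
z = (15) / 5 = 3
y = (163/4 - (3/2)*(3)) / (-29/4) = -5
x = (15 - (-5)*(-5) - (-2)*(3)) / -4 = 1

(1, -5, 3)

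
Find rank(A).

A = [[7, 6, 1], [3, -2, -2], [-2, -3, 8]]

rank(A) = 3

Row reduction:
R2 <- R2 - (3/7)*R1:  [     0  -32/7  -17/7 ]
R3 <- R3 - (-2/7)*R1:  [    0  -9/7  58/7 ]
R3 <- R3 - (9/32)*R2:  [      0       0  287/32 ]
Row echelon form:
[ 7      6       1 ]
[ 0  -32/7   -17/7 ]
[ 0      0  287/32 ]
Nonzero rows / pivot columns: 3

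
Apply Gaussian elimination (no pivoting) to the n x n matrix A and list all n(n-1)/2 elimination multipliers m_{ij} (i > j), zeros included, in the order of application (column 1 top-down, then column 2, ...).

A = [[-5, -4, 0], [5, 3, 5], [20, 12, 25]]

Forward elimination:
R2 <- R2 - (-1)*R1:  [  0  -1   5 ]
R3 <- R3 - (-4)*R1:  [  0  -4  25 ]
R3 <- R3 - (4)*R2:  [ 0  0  5 ]
Multipliers (in order of application): m_{21} = -1, m_{31} = -4, m_{32} = 4

multipliers: -1, -4, 4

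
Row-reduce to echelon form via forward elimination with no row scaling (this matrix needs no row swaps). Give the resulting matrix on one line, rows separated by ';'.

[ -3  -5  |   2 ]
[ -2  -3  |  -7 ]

REF = [-3 -5 2; 0 1/3 -25/3]

Forward elimination:
R2 <- R2 - (2/3)*R1:  [     0    1/3  -25/3 ]
Row echelon form:
[ -3   -5  |      2 ]
[  0  1/3  |  -25/3 ]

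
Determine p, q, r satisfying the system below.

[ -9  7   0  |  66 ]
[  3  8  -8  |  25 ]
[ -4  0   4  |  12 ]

(-5, 3, -2)

Forward elimination on [A|b]:
R2 <- R2 - (-1/3)*R1:  [    0  31/3    -8    47 ]
R3 <- R3 - (4/9)*R1:  [     0  -28/9      4  -52/3 ]
R3 <- R3 - (-28/93)*R2:  [       0        0   148/93  -296/93 ]
Row echelon form:
[ -9     7       0  |       66 ]
[  0  31/3      -8  |       47 ]
[  0     0  148/93  |  -296/93 ]
Back-substitution:
r = (-296/93) / (148/93) = -2
q = (47 - (-8)*(-2)) / (31/3) = 3
p = (66 - (7)*(3)) / -9 = -5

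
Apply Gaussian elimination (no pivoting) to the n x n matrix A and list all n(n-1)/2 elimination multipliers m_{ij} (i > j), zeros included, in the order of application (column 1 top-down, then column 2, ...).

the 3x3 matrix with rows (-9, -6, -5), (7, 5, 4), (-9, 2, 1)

Forward elimination:
R2 <- R2 - (-7/9)*R1:  [   0  1/3  1/9 ]
R3 <- R3 - (1)*R1:  [ 0  8  6 ]
R3 <- R3 - (24)*R2:  [    0     0  10/3 ]
Multipliers (in order of application): m_{21} = -7/9, m_{31} = 1, m_{32} = 24

multipliers: -7/9, 1, 24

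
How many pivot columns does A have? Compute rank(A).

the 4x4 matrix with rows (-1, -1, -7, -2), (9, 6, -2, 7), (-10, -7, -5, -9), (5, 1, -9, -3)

Row reduction:
R2 <- R2 - (-9)*R1:  [   0   -3  -65  -11 ]
R3 <- R3 - (10)*R1:  [  0   3  65  11 ]
R4 <- R4 - (-5)*R1:  [   0   -4  -44  -13 ]
R3 <- R3 - (-1)*R2:  [ 0  0  0  0 ]
R4 <- R4 - (4/3)*R2:  [     0      0  128/3    5/3 ]
R3 <-> R4   (pivot in column 3 was zero)
[ -1  -1     -7   -2 ]
[  0  -3    -65  -11 ]
[  0   0  128/3  5/3 ]
[  0   0      0    0 ]
Row echelon form:
[ -1  -1     -7   -2 ]
[  0  -3    -65  -11 ]
[  0   0  128/3  5/3 ]
[  0   0      0    0 ]
Nonzero rows / pivot columns: 3

rank(A) = 3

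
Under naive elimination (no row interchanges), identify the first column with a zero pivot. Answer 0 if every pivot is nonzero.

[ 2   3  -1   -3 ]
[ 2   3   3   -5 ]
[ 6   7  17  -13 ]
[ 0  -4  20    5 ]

Naive forward elimination:
R2 <- R2 - (1)*R1:  [  0   0   4  -2 ]
R3 <- R3 - (3)*R1:  [  0  -2  20  -4 ]
Matrix at this point:
[ 2   3  -1  -3 ]
[ 0   0   4  -2 ]
[ 0  -2  20  -4 ]
[ 0  -4  20   5 ]
Pivot entry (2,2) is zero but row 3 has -2 in column 2 -> naive elimination stops; a row interchange (e.g. R2 <-> R3) would be required here.

first zero-pivot column = 2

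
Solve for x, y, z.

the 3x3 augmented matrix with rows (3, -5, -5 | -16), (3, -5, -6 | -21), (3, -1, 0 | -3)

Forward elimination on [A|b]:
R2 <- R2 - (1)*R1:  [  0   0  -1  -5 ]
R3 <- R3 - (1)*R1:  [  0   4   5  13 ]
R2 <-> R3   (pivot in column 2 was zero)
[ 3  -5  -5  -16 ]
[ 0   4   5   13 ]
[ 0   0  -1   -5 ]
Row echelon form:
[ 3  -5  -5  |  -16 ]
[ 0   4   5  |   13 ]
[ 0   0  -1  |   -5 ]
Back-substitution:
z = (-5) / -1 = 5
y = (13 - (5)*(5)) / 4 = -3
x = (-16 - (-5)*(-3) - (-5)*(5)) / 3 = -2

(-2, -3, 5)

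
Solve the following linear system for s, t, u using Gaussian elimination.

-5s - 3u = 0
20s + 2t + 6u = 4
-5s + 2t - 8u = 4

(0, 2, 0)

Forward elimination on [A|b]:
R2 <- R2 - (-4)*R1:  [  0   2  -6   4 ]
R3 <- R3 - (1)*R1:  [  0   2  -5   4 ]
R3 <- R3 - (1)*R2:  [ 0  0  1  0 ]
Row echelon form:
[ -5  0  -3  |  0 ]
[  0  2  -6  |  4 ]
[  0  0   1  |  0 ]
Back-substitution:
u = (0) / 1 = 0
t = (4 - (-6)*(0)) / 2 = 2
s = (0 - (-3)*(0)) / -5 = 0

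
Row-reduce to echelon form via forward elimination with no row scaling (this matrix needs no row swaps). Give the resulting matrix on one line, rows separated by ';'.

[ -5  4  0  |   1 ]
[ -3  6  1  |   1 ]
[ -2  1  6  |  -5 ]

REF = [-5 4 0 1; 0 18/5 1 2/5; 0 0 37/6 -16/3]

Forward elimination:
R2 <- R2 - (3/5)*R1:  [    0  18/5     1   2/5 ]
R3 <- R3 - (2/5)*R1:  [     0   -3/5      6  -27/5 ]
R3 <- R3 - (-1/6)*R2:  [     0      0   37/6  -16/3 ]
Row echelon form:
[ -5     4     0  |      1 ]
[  0  18/5     1  |    2/5 ]
[  0     0  37/6  |  -16/3 ]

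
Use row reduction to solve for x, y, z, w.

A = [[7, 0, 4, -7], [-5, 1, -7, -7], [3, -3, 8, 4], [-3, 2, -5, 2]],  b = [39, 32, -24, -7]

(0, 4, 1, -5)

Forward elimination on [A|b]:
R2 <- R2 - (-5/7)*R1:  [     0      1  -29/7    -12  419/7 ]
R3 <- R3 - (3/7)*R1:  [      0      -3    44/7       7  -285/7 ]
R4 <- R4 - (-3/7)*R1:  [     0      2  -23/7     -1   68/7 ]
R3 <- R3 - (-3)*R2:  [     0      0  -43/7    -29  972/7 ]
R4 <- R4 - (2)*R2:  [    0     0     5    23  -110 ]
R4 <- R4 - (-35/43)*R3:  [      0       0       0  -26/43  130/43 ]
Row echelon form:
[ 7  0      4      -7  |      39 ]
[ 0  1  -29/7     -12  |   419/7 ]
[ 0  0  -43/7     -29  |   972/7 ]
[ 0  0      0  -26/43  |  130/43 ]
Back-substitution:
w = (130/43) / (-26/43) = -5
z = (972/7 - (-29)*(-5)) / (-43/7) = 1
y = (419/7 - (-29/7)*(1) - (-12)*(-5)) / 1 = 4
x = (39 - (4)*(1) - (-7)*(-5)) / 7 = 0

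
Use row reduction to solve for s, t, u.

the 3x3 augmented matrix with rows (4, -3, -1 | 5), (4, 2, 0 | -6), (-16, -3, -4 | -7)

Forward elimination on [A|b]:
R2 <- R2 - (1)*R1:  [   0    5    1  -11 ]
R3 <- R3 - (-4)*R1:  [   0  -15   -8   13 ]
R3 <- R3 - (-3)*R2:  [   0    0   -5  -20 ]
Row echelon form:
[ 4  -3  -1  |    5 ]
[ 0   5   1  |  -11 ]
[ 0   0  -5  |  -20 ]
Back-substitution:
u = (-20) / -5 = 4
t = (-11 - (1)*(4)) / 5 = -3
s = (5 - (-3)*(-3) - (-1)*(4)) / 4 = 0

(0, -3, 4)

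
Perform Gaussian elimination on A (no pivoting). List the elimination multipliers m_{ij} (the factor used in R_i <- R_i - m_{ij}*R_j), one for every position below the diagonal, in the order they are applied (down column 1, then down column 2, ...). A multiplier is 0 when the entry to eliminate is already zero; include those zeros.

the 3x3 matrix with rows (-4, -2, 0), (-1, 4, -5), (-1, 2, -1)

Forward elimination:
R2 <- R2 - (1/4)*R1:  [   0  9/2   -5 ]
R3 <- R3 - (1/4)*R1:  [   0  5/2   -1 ]
R3 <- R3 - (5/9)*R2:  [    0     0  16/9 ]
Multipliers (in order of application): m_{21} = 1/4, m_{31} = 1/4, m_{32} = 5/9

multipliers: 1/4, 1/4, 5/9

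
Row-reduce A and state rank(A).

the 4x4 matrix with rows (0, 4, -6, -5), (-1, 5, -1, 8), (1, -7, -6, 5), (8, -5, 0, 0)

rank(A) = 4

Row reduction:
R1 <-> R2   (pivot in column 1 was zero)
[ -1   5  -1   8 ]
[  0   4  -6  -5 ]
[  1  -7  -6   5 ]
[  8  -5   0   0 ]
R3 <- R3 - (-1)*R1:  [  0  -2  -7  13 ]
R4 <- R4 - (-8)*R1:  [  0  35  -8  64 ]
R3 <- R3 - (-1/2)*R2:  [    0     0   -10  21/2 ]
R4 <- R4 - (35/4)*R2:  [     0      0   89/2  431/4 ]
R4 <- R4 - (-89/20)*R3:  [       0        0        0  6179/40 ]
Row echelon form:
[ -1  5   -1        8 ]
[  0  4   -6       -5 ]
[  0  0  -10     21/2 ]
[  0  0    0  6179/40 ]
Nonzero rows / pivot columns: 4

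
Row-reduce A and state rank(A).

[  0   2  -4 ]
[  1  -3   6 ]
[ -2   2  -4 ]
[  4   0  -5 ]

rank(A) = 3

Row reduction:
R1 <-> R2   (pivot in column 1 was zero)
[  1  -3   6 ]
[  0   2  -4 ]
[ -2   2  -4 ]
[  4   0  -5 ]
R3 <- R3 - (-2)*R1:  [  0  -4   8 ]
R4 <- R4 - (4)*R1:  [   0   12  -29 ]
R3 <- R3 - (-2)*R2:  [ 0  0  0 ]
R4 <- R4 - (6)*R2:  [  0   0  -5 ]
R3 <-> R4   (pivot in column 3 was zero)
[ 1  -3   6 ]
[ 0   2  -4 ]
[ 0   0  -5 ]
[ 0   0   0 ]
Row echelon form:
[ 1  -3   6 ]
[ 0   2  -4 ]
[ 0   0  -5 ]
[ 0   0   0 ]
Nonzero rows / pivot columns: 3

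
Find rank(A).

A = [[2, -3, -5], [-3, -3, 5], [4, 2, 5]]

Row reduction:
R2 <- R2 - (-3/2)*R1:  [     0  -15/2   -5/2 ]
R3 <- R3 - (2)*R1:  [  0   8  15 ]
R3 <- R3 - (-16/15)*R2:  [    0     0  37/3 ]
Row echelon form:
[ 2     -3    -5 ]
[ 0  -15/2  -5/2 ]
[ 0      0  37/3 ]
Nonzero rows / pivot columns: 3

rank(A) = 3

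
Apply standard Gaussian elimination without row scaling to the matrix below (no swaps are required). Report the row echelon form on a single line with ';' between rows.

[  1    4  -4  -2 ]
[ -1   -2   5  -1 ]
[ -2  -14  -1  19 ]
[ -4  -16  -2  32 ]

Forward elimination:
R2 <- R2 - (-1)*R1:  [  0   2   1  -3 ]
R3 <- R3 - (-2)*R1:  [  0  -6  -9  15 ]
R4 <- R4 - (-4)*R1:  [   0    0  -18   24 ]
R3 <- R3 - (-3)*R2:  [  0   0  -6   6 ]
R4 <- R4 - (3)*R3:  [ 0  0  0  6 ]
Row echelon form:
[ 1  4  -4  -2 ]
[ 0  2   1  -3 ]
[ 0  0  -6   6 ]
[ 0  0   0   6 ]

REF = [1 4 -4 -2; 0 2 1 -3; 0 0 -6 6; 0 0 0 6]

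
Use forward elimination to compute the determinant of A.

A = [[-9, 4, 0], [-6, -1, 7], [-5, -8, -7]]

det(A) = -875

Forward elimination:
R2 <- R2 - (2/3)*R1:  [     0  -11/3      7 ]
R3 <- R3 - (5/9)*R1:  [     0  -92/9     -7 ]
R3 <- R3 - (92/33)*R2:  [       0        0  -875/33 ]
Upper-triangular form:
[ -9      4        0 ]
[  0  -11/3        7 ]
[  0      0  -875/33 ]
det(A) = (-1)^0 * (-9) * (-11/3) * (-875/33) = -875  (0 row swaps -> sign +1)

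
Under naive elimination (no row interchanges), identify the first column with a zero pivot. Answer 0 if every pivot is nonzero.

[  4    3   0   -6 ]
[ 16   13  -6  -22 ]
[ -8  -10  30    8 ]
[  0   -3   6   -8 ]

Naive forward elimination:
R2 <- R2 - (4)*R1:  [  0   1  -6   2 ]
R3 <- R3 - (-2)*R1:  [  0  -4  30  -4 ]
R3 <- R3 - (-4)*R2:  [ 0  0  6  4 ]
R4 <- R4 - (-3)*R2:  [   0    0  -12   -2 ]
R4 <- R4 - (-2)*R3:  [ 0  0  0  6 ]
All pivots nonzero; naive elimination completes without hitting a zero pivot.

first zero-pivot column = 0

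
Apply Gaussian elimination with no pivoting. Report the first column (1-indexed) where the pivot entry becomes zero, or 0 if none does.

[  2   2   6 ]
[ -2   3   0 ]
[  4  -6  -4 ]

first zero-pivot column = 0

Naive forward elimination:
R2 <- R2 - (-1)*R1:  [ 0  5  6 ]
R3 <- R3 - (2)*R1:  [   0  -10  -16 ]
R3 <- R3 - (-2)*R2:  [  0   0  -4 ]
All pivots nonzero; naive elimination completes without hitting a zero pivot.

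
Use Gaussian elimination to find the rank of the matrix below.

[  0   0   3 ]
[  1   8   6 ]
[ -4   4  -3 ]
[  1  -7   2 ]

Row reduction:
R1 <-> R2   (pivot in column 1 was zero)
[  1   8   6 ]
[  0   0   3 ]
[ -4   4  -3 ]
[  1  -7   2 ]
R3 <- R3 - (-4)*R1:  [  0  36  21 ]
R4 <- R4 - (1)*R1:  [   0  -15   -4 ]
R2 <-> R3   (pivot in column 2 was zero)
[ 1    8   6 ]
[ 0   36  21 ]
[ 0    0   3 ]
[ 0  -15  -4 ]
R4 <- R4 - (-5/12)*R2:  [    0     0  19/4 ]
R4 <- R4 - (19/12)*R3:  [ 0  0  0 ]
Row echelon form:
[ 1   8   6 ]
[ 0  36  21 ]
[ 0   0   3 ]
[ 0   0   0 ]
Nonzero rows / pivot columns: 3

rank(A) = 3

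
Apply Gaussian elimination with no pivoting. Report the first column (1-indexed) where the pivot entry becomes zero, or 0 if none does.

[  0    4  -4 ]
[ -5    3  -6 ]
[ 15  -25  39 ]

Naive forward elimination:
Pivot entry (1,1) is zero but row 2 has -5 in column 1 -> naive elimination stops; a row interchange (e.g. R1 <-> R2) would be required here.

first zero-pivot column = 1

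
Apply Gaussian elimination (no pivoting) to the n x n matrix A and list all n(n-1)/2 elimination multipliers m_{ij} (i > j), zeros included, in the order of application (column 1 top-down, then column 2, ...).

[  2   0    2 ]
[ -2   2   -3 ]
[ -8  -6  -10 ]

multipliers: -1, -4, -3

Forward elimination:
R2 <- R2 - (-1)*R1:  [  0   2  -1 ]
R3 <- R3 - (-4)*R1:  [  0  -6  -2 ]
R3 <- R3 - (-3)*R2:  [  0   0  -5 ]
Multipliers (in order of application): m_{21} = -1, m_{31} = -4, m_{32} = -3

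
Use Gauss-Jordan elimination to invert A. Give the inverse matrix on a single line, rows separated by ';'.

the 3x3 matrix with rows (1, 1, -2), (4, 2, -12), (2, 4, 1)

Gauss-Jordan on [A | I]:
R2 <- R2 - (4)*R1:  [  0  -2  -4  |  -4   1   0 ]
R3 <- R3 - (2)*R1:  [  0   2   5  |  -2   0   1 ]
R2 <- (1/-2)*R2:  [    0     1     2  |     2  -1/2     0 ]
R1 <- R1 - (1)*R2:  [   1    0   -4  |   -1  1/2    0 ]
R3 <- R3 - (2)*R2:  [  0   0   1  |  -6   1   1 ]
R1 <- R1 - (-4)*R3:  [   1    0    0  |  -25  9/2    4 ]
R2 <- R2 - (2)*R3:  [    0     1     0  |    14  -5/2    -2 ]
Right block of [I | A^{-1}] is the inverse:
[ -25   9/2   4 ]
[  14  -5/2  -2 ]
[  -6     1   1 ]

inverse = [-25 9/2 4; 14 -5/2 -2; -6 1 1]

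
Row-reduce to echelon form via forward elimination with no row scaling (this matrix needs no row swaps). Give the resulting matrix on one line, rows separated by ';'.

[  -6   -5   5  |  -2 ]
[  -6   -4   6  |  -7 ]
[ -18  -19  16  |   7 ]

REF = [-6 -5 5 -2; 0 1 1 -5; 0 0 5 -7]

Forward elimination:
R2 <- R2 - (1)*R1:  [  0   1   1  -5 ]
R3 <- R3 - (3)*R1:  [  0  -4   1  13 ]
R3 <- R3 - (-4)*R2:  [  0   0   5  -7 ]
Row echelon form:
[ -6  -5  5  |  -2 ]
[  0   1  1  |  -5 ]
[  0   0  5  |  -7 ]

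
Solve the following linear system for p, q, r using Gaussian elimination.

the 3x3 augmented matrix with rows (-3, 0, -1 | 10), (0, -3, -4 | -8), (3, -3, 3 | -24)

Forward elimination on [A|b]:
R3 <- R3 - (-1)*R1:  [   0   -3    2  -14 ]
R3 <- R3 - (1)*R2:  [  0   0   6  -6 ]
Row echelon form:
[ -3   0  -1  |  10 ]
[  0  -3  -4  |  -8 ]
[  0   0   6  |  -6 ]
Back-substitution:
r = (-6) / 6 = -1
q = (-8 - (-4)*(-1)) / -3 = 4
p = (10 - (-1)*(-1)) / -3 = -3

(-3, 4, -1)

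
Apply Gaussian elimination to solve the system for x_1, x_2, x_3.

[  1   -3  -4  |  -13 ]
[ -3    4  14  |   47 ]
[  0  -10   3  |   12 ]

(3, 0, 4)

Forward elimination on [A|b]:
R2 <- R2 - (-3)*R1:  [  0  -5   2   8 ]
R3 <- R3 - (2)*R2:  [  0   0  -1  -4 ]
Row echelon form:
[ 1  -3  -4  |  -13 ]
[ 0  -5   2  |    8 ]
[ 0   0  -1  |   -4 ]
Back-substitution:
x_3 = (-4) / -1 = 4
x_2 = (8 - (2)*(4)) / -5 = 0
x_1 = (-13 - (-3)*(0) - (-4)*(4)) / 1 = 3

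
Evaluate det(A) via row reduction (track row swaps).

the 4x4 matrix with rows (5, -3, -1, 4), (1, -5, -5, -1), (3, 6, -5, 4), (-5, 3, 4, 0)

Forward elimination:
R2 <- R2 - (1/5)*R1:  [     0  -22/5  -24/5   -9/5 ]
R3 <- R3 - (3/5)*R1:  [     0   39/5  -22/5    8/5 ]
R4 <- R4 - (-1)*R1:  [ 0  0  3  4 ]
R3 <- R3 - (-39/22)*R2:  [       0        0  -142/11   -35/22 ]
R4 <- R4 - (-33/142)*R3:  [        0         0         0  1031/284 ]
Upper-triangular form:
[ 5     -3       -1         4 ]
[ 0  -22/5    -24/5      -9/5 ]
[ 0      0  -142/11    -35/22 ]
[ 0      0        0  1031/284 ]
det(A) = (-1)^0 * (5) * (-22/5) * (-142/11) * (1031/284) = 1031  (0 row swaps -> sign +1)

det(A) = 1031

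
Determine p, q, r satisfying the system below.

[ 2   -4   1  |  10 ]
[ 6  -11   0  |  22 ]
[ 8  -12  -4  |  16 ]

Forward elimination on [A|b]:
R2 <- R2 - (3)*R1:  [  0   1  -3  -8 ]
R3 <- R3 - (4)*R1:  [   0    4   -8  -24 ]
R3 <- R3 - (4)*R2:  [ 0  0  4  8 ]
Row echelon form:
[ 2  -4   1  |  10 ]
[ 0   1  -3  |  -8 ]
[ 0   0   4  |   8 ]
Back-substitution:
r = (8) / 4 = 2
q = (-8 - (-3)*(2)) / 1 = -2
p = (10 - (-4)*(-2) - (1)*(2)) / 2 = 0

(0, -2, 2)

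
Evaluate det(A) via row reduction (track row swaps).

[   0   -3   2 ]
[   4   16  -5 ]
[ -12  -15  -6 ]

Forward elimination:
R1 <-> R2   (pivot in column 1 was zero)
[   4   16  -5 ]
[   0   -3   2 ]
[ -12  -15  -6 ]
R3 <- R3 - (-3)*R1:  [   0   33  -21 ]
R3 <- R3 - (-11)*R2:  [ 0  0  1 ]
Upper-triangular form:
[ 4  16  -5 ]
[ 0  -3   2 ]
[ 0   0   1 ]
det(A) = (-1)^1 * (4) * (-3) * (1) = 12  (1 row swap -> sign -1)

det(A) = 12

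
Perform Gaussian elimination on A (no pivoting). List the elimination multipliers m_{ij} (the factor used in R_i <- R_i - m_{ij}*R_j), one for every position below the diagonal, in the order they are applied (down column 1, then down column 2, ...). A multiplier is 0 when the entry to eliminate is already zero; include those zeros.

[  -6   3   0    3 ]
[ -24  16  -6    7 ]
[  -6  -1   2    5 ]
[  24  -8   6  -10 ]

multipliers: 4, 1, -4, -1, 1, -3

Forward elimination:
R2 <- R2 - (4)*R1:  [  0   4  -6  -5 ]
R3 <- R3 - (1)*R1:  [  0  -4   2   2 ]
R4 <- R4 - (-4)*R1:  [ 0  4  6  2 ]
R3 <- R3 - (-1)*R2:  [  0   0  -4  -3 ]
R4 <- R4 - (1)*R2:  [  0   0  12   7 ]
R4 <- R4 - (-3)*R3:  [  0   0   0  -2 ]
Multipliers (in order of application): m_{21} = 4, m_{31} = 1, m_{41} = -4, m_{32} = -1, m_{42} = 1, m_{43} = -3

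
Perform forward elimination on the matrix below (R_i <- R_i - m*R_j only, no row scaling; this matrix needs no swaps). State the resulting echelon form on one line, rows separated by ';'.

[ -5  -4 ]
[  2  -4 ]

REF = [-5 -4; 0 -28/5]

Forward elimination:
R2 <- R2 - (-2/5)*R1:  [     0  -28/5 ]
Row echelon form:
[ -5     -4 ]
[  0  -28/5 ]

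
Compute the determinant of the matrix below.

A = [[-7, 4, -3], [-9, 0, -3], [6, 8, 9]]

Forward elimination:
R2 <- R2 - (9/7)*R1:  [     0  -36/7    6/7 ]
R3 <- R3 - (-6/7)*R1:  [    0  80/7  45/7 ]
R3 <- R3 - (-20/9)*R2:  [    0     0  25/3 ]
Upper-triangular form:
[ -7      4    -3 ]
[  0  -36/7   6/7 ]
[  0      0  25/3 ]
det(A) = (-1)^0 * (-7) * (-36/7) * (25/3) = 300  (0 row swaps -> sign +1)

det(A) = 300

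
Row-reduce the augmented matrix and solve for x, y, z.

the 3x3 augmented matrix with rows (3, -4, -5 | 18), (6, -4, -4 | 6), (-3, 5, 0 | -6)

(-3, -3, -3)

Forward elimination on [A|b]:
R2 <- R2 - (2)*R1:  [   0    4    6  -30 ]
R3 <- R3 - (-1)*R1:  [  0   1  -5  12 ]
R3 <- R3 - (1/4)*R2:  [     0      0  -13/2   39/2 ]
Row echelon form:
[ 3  -4     -5  |    18 ]
[ 0   4      6  |   -30 ]
[ 0   0  -13/2  |  39/2 ]
Back-substitution:
z = (39/2) / (-13/2) = -3
y = (-30 - (6)*(-3)) / 4 = -3
x = (18 - (-4)*(-3) - (-5)*(-3)) / 3 = -3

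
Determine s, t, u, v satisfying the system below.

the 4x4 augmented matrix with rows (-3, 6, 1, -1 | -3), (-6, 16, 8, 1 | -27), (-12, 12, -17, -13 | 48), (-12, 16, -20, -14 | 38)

Forward elimination on [A|b]:
R2 <- R2 - (2)*R1:  [   0    4    6    3  -21 ]
R3 <- R3 - (4)*R1:  [   0  -12  -21   -9   60 ]
R4 <- R4 - (4)*R1:  [   0   -8  -24  -10   50 ]
R3 <- R3 - (-3)*R2:  [  0   0  -3   0  -3 ]
R4 <- R4 - (-2)*R2:  [   0    0  -12   -4    8 ]
R4 <- R4 - (4)*R3:  [  0   0   0  -4  20 ]
Row echelon form:
[ -3  6   1  -1  |   -3 ]
[  0  4   6   3  |  -21 ]
[  0  0  -3   0  |   -3 ]
[  0  0   0  -4  |   20 ]
Back-substitution:
v = (20) / -4 = -5
u = (-3) / -3 = 1
t = (-21 - (6)*(1) - (3)*(-5)) / 4 = -3
s = (-3 - (6)*(-3) - (1)*(1) - (-1)*(-5)) / -3 = -3

(-3, -3, 1, -5)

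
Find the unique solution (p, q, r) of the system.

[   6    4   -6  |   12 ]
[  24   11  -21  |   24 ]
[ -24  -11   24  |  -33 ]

Forward elimination on [A|b]:
R2 <- R2 - (4)*R1:  [   0   -5    3  -24 ]
R3 <- R3 - (-4)*R1:  [  0   5   0  15 ]
R3 <- R3 - (-1)*R2:  [  0   0   3  -9 ]
Row echelon form:
[ 6   4  -6  |   12 ]
[ 0  -5   3  |  -24 ]
[ 0   0   3  |   -9 ]
Back-substitution:
r = (-9) / 3 = -3
q = (-24 - (3)*(-3)) / -5 = 3
p = (12 - (4)*(3) - (-6)*(-3)) / 6 = -3

(-3, 3, -3)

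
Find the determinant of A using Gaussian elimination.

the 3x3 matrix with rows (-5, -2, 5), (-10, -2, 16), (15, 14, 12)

det(A) = -30

Forward elimination:
R2 <- R2 - (2)*R1:  [ 0  2  6 ]
R3 <- R3 - (-3)*R1:  [  0   8  27 ]
R3 <- R3 - (4)*R2:  [ 0  0  3 ]
Upper-triangular form:
[ -5  -2  5 ]
[  0   2  6 ]
[  0   0  3 ]
det(A) = (-1)^0 * (-5) * (2) * (3) = -30  (0 row swaps -> sign +1)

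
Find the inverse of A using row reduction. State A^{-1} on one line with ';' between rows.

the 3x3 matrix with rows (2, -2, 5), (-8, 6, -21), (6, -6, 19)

inverse = [3/4 -1/2 -3/4; -13/8 -1/2 -1/8; -3/4 0 1/4]

Gauss-Jordan on [A | I]:
R1 <- (1/2)*R1:  [   1   -1  5/2  |  1/2    0    0 ]
R2 <- R2 - (-8)*R1:  [  0  -2  -1  |   4   1   0 ]
R3 <- R3 - (6)*R1:  [  0   0   4  |  -3   0   1 ]
R2 <- (1/-2)*R2:  [    0     1   1/2  |    -2  -1/2     0 ]
R1 <- R1 - (-1)*R2:  [    1     0     3  |  -3/2  -1/2     0 ]
R3 <- (1/4)*R3:  [    0     0     1  |  -3/4     0   1/4 ]
R1 <- R1 - (3)*R3:  [    1     0     0  |   3/4  -1/2  -3/4 ]
R2 <- R2 - (1/2)*R3:  [     0      1      0  |  -13/8   -1/2   -1/8 ]
Right block of [I | A^{-1}] is the inverse:
[   3/4  -1/2  -3/4 ]
[ -13/8  -1/2  -1/8 ]
[  -3/4     0   1/4 ]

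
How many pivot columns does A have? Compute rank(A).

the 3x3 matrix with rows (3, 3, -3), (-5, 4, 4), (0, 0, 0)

rank(A) = 2

Row reduction:
R2 <- R2 - (-5/3)*R1:  [  0   9  -1 ]
Row echelon form:
[ 3  3  -3 ]
[ 0  9  -1 ]
[ 0  0   0 ]
Nonzero rows / pivot columns: 2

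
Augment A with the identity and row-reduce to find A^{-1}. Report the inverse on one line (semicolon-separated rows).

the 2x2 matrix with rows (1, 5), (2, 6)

Gauss-Jordan on [A | I]:
R2 <- R2 - (2)*R1:  [  0  -4  |  -2   1 ]
R2 <- (1/-4)*R2:  [    0     1  |   1/2  -1/4 ]
R1 <- R1 - (5)*R2:  [    1     0  |  -3/2   5/4 ]
Right block of [I | A^{-1}] is the inverse:
[ -3/2   5/4 ]
[  1/2  -1/4 ]

inverse = [-3/2 5/4; 1/2 -1/4]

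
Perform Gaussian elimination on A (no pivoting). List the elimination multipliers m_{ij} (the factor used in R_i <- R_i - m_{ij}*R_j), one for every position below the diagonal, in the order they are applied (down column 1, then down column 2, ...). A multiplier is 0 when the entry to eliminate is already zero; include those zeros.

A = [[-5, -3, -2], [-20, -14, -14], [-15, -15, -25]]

multipliers: 4, 3, 3

Forward elimination:
R2 <- R2 - (4)*R1:  [  0  -2  -6 ]
R3 <- R3 - (3)*R1:  [   0   -6  -19 ]
R3 <- R3 - (3)*R2:  [  0   0  -1 ]
Multipliers (in order of application): m_{21} = 4, m_{31} = 3, m_{32} = 3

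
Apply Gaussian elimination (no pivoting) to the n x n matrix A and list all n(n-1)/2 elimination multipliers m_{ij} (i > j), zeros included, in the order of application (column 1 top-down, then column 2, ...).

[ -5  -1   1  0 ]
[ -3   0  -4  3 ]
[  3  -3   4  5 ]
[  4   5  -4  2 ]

multipliers: 3/5, -3/5, -4/5, -6, 7, -29/23

Forward elimination:
R2 <- R2 - (3/5)*R1:  [     0    3/5  -23/5      3 ]
R3 <- R3 - (-3/5)*R1:  [     0  -18/5   23/5      5 ]
R4 <- R4 - (-4/5)*R1:  [     0   21/5  -16/5      2 ]
R3 <- R3 - (-6)*R2:  [   0    0  -23   23 ]
R4 <- R4 - (7)*R2:  [   0    0   29  -19 ]
R4 <- R4 - (-29/23)*R3:  [  0   0   0  10 ]
Multipliers (in order of application): m_{21} = 3/5, m_{31} = -3/5, m_{41} = -4/5, m_{32} = -6, m_{42} = 7, m_{43} = -29/23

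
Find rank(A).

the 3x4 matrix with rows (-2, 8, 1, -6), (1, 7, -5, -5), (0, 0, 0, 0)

Row reduction:
R2 <- R2 - (-1/2)*R1:  [    0    11  -9/2    -8 ]
Row echelon form:
[ -2   8     1  -6 ]
[  0  11  -9/2  -8 ]
[  0   0     0   0 ]
Nonzero rows / pivot columns: 2

rank(A) = 2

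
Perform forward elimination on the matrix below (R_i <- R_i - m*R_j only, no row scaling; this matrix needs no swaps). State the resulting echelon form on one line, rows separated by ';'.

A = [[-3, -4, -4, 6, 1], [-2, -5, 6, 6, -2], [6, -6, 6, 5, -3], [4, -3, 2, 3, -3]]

REF = [-3 -4 -4 6 1; 0 -7/3 26/3 2 -8/3; 0 0 -54 5 15; 0 0 0 43/63 -5/3]

Forward elimination:
R2 <- R2 - (2/3)*R1:  [    0  -7/3  26/3     2  -8/3 ]
R3 <- R3 - (-2)*R1:  [   0  -14   -2   17   -1 ]
R4 <- R4 - (-4/3)*R1:  [     0  -25/3  -10/3     11   -5/3 ]
R3 <- R3 - (6)*R2:  [   0    0  -54    5   15 ]
R4 <- R4 - (25/7)*R2:  [      0       0  -240/7    27/7    55/7 ]
R4 <- R4 - (40/63)*R3:  [     0      0      0  43/63   -5/3 ]
Row echelon form:
[ -3    -4    -4      6     1 ]
[  0  -7/3  26/3      2  -8/3 ]
[  0     0   -54      5    15 ]
[  0     0     0  43/63  -5/3 ]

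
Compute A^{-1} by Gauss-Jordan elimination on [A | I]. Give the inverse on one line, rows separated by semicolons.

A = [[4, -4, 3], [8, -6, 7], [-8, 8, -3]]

inverse = [-19/12 1/2 -5/12; -4/3 1/2 -1/6; 2/3 0 1/3]

Gauss-Jordan on [A | I]:
R1 <- (1/4)*R1:  [   1   -1  3/4  |  1/4    0    0 ]
R2 <- R2 - (8)*R1:  [  0   2   1  |  -2   1   0 ]
R3 <- R3 - (-8)*R1:  [ 0  0  3  |  2  0  1 ]
R2 <- (1/2)*R2:  [   0    1  1/2  |   -1  1/2    0 ]
R1 <- R1 - (-1)*R2:  [    1     0   5/4  |  -3/4   1/2     0 ]
R3 <- (1/3)*R3:  [   0    0    1  |  2/3    0  1/3 ]
R1 <- R1 - (5/4)*R3:  [      1       0       0  |  -19/12     1/2   -5/12 ]
R2 <- R2 - (1/2)*R3:  [    0     1     0  |  -4/3   1/2  -1/6 ]
Right block of [I | A^{-1}] is the inverse:
[ -19/12  1/2  -5/12 ]
[   -4/3  1/2   -1/6 ]
[    2/3    0    1/3 ]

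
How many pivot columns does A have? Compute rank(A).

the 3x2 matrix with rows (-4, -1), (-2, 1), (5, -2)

rank(A) = 2

Row reduction:
R2 <- R2 - (1/2)*R1:  [   0  3/2 ]
R3 <- R3 - (-5/4)*R1:  [     0  -13/4 ]
R3 <- R3 - (-13/6)*R2:  [ 0  0 ]
Row echelon form:
[ -4   -1 ]
[  0  3/2 ]
[  0    0 ]
Nonzero rows / pivot columns: 2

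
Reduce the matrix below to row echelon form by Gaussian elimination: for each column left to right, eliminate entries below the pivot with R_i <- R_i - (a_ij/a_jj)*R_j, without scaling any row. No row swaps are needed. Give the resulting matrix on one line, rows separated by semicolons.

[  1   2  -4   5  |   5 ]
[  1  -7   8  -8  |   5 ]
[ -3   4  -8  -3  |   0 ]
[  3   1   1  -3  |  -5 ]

Forward elimination:
R2 <- R2 - (1)*R1:  [   0   -9   12  -13    0 ]
R3 <- R3 - (-3)*R1:  [   0   10  -20   12   15 ]
R4 <- R4 - (3)*R1:  [   0   -5   13  -18  -20 ]
R3 <- R3 - (-10/9)*R2:  [     0      0  -20/3  -22/9     15 ]
R4 <- R4 - (5/9)*R2:  [     0      0   19/3  -97/9    -20 ]
R4 <- R4 - (-19/20)*R3:  [       0        0        0  -131/10    -23/4 ]
Row echelon form:
[ 1   2     -4        5  |      5 ]
[ 0  -9     12      -13  |      0 ]
[ 0   0  -20/3    -22/9  |     15 ]
[ 0   0      0  -131/10  |  -23/4 ]

REF = [1 2 -4 5 5; 0 -9 12 -13 0; 0 0 -20/3 -22/9 15; 0 0 0 -131/10 -23/4]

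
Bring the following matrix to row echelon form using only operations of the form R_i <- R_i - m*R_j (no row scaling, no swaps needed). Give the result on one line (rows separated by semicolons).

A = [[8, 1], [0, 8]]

Forward elimination:
Row echelon form:
[ 8  1 ]
[ 0  8 ]

REF = [8 1; 0 8]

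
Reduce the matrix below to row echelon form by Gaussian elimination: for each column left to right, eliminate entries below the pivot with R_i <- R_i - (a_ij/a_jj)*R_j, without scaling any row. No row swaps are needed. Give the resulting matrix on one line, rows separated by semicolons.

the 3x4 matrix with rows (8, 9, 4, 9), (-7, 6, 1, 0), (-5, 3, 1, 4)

REF = [8 9 4 9; 0 111/8 9/2 63/8; 0 0 26/37 175/37]

Forward elimination:
R2 <- R2 - (-7/8)*R1:  [     0  111/8    9/2   63/8 ]
R3 <- R3 - (-5/8)*R1:  [    0  69/8   7/2  77/8 ]
R3 <- R3 - (23/37)*R2:  [      0       0   26/37  175/37 ]
Row echelon form:
[ 8      9      4       9 ]
[ 0  111/8    9/2    63/8 ]
[ 0      0  26/37  175/37 ]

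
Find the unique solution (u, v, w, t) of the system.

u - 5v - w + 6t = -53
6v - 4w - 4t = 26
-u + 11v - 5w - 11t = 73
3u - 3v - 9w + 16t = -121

(1, 5, 5, -4)

Forward elimination on [A|b]:
R3 <- R3 - (-1)*R1:  [  0   6  -6  -5  20 ]
R4 <- R4 - (3)*R1:  [  0  12  -6  -2  38 ]
R3 <- R3 - (1)*R2:  [  0   0  -2  -1  -6 ]
R4 <- R4 - (2)*R2:  [   0    0    2    6  -14 ]
R4 <- R4 - (-1)*R3:  [   0    0    0    5  -20 ]
Row echelon form:
[ 1  -5  -1   6  |  -53 ]
[ 0   6  -4  -4  |   26 ]
[ 0   0  -2  -1  |   -6 ]
[ 0   0   0   5  |  -20 ]
Back-substitution:
t = (-20) / 5 = -4
w = (-6 - (-1)*(-4)) / -2 = 5
v = (26 - (-4)*(5) - (-4)*(-4)) / 6 = 5
u = (-53 - (-5)*(5) - (-1)*(5) - (6)*(-4)) / 1 = 1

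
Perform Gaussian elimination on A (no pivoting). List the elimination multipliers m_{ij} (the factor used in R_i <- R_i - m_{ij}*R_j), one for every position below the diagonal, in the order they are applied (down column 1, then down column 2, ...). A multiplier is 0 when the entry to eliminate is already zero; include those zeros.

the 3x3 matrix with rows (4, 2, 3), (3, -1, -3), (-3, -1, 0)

Forward elimination:
R2 <- R2 - (3/4)*R1:  [     0   -5/2  -21/4 ]
R3 <- R3 - (-3/4)*R1:  [   0  1/2  9/4 ]
R3 <- R3 - (-1/5)*R2:  [   0    0  6/5 ]
Multipliers (in order of application): m_{21} = 3/4, m_{31} = -3/4, m_{32} = -1/5

multipliers: 3/4, -3/4, -1/5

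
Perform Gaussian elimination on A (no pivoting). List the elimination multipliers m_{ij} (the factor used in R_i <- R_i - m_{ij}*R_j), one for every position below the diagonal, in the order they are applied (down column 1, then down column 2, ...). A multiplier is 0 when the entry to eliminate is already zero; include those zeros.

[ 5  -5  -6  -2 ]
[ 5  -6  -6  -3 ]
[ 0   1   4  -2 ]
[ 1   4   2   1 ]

Forward elimination:
R2 <- R2 - (1)*R1:  [  0  -1   0  -1 ]
R3: entry in column 1 is already 0 -> m_{31} = 0 (no row operation needed)
R4 <- R4 - (1/5)*R1:  [    0     5  16/5   7/5 ]
R3 <- R3 - (-1)*R2:  [  0   0   4  -3 ]
R4 <- R4 - (-5)*R2:  [     0      0   16/5  -18/5 ]
R4 <- R4 - (4/5)*R3:  [    0     0     0  -6/5 ]
Multipliers (in order of application): m_{21} = 1, m_{31} = 0, m_{41} = 1/5, m_{32} = -1, m_{42} = -5, m_{43} = 4/5

multipliers: 1, 0, 1/5, -1, -5, 4/5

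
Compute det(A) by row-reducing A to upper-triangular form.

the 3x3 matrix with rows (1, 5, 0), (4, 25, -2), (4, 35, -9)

det(A) = -15

Forward elimination:
R2 <- R2 - (4)*R1:  [  0   5  -2 ]
R3 <- R3 - (4)*R1:  [  0  15  -9 ]
R3 <- R3 - (3)*R2:  [  0   0  -3 ]
Upper-triangular form:
[ 1  5   0 ]
[ 0  5  -2 ]
[ 0  0  -3 ]
det(A) = (-1)^0 * (1) * (5) * (-3) = -15  (0 row swaps -> sign +1)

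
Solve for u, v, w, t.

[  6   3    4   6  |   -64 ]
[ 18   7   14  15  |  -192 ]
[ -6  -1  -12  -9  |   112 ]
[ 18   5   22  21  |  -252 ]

Forward elimination on [A|b]:
R2 <- R2 - (3)*R1:  [  0  -2   2  -3   0 ]
R3 <- R3 - (-1)*R1:  [  0   2  -8  -3  48 ]
R4 <- R4 - (3)*R1:  [   0   -4   10    3  -60 ]
R3 <- R3 - (-1)*R2:  [  0   0  -6  -6  48 ]
R4 <- R4 - (2)*R2:  [   0    0    6    9  -60 ]
R4 <- R4 - (-1)*R3:  [   0    0    0    3  -12 ]
Row echelon form:
[ 6   3   4   6  |  -64 ]
[ 0  -2   2  -3  |    0 ]
[ 0   0  -6  -6  |   48 ]
[ 0   0   0   3  |  -12 ]
Back-substitution:
t = (-12) / 3 = -4
w = (48 - (-6)*(-4)) / -6 = -4
v = (0 - (2)*(-4) - (-3)*(-4)) / -2 = 2
u = (-64 - (3)*(2) - (4)*(-4) - (6)*(-4)) / 6 = -5

(-5, 2, -4, -4)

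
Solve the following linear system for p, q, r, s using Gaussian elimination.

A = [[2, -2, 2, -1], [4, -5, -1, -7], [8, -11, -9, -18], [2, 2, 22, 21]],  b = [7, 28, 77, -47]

(3, -4, -3, 1)

Forward elimination on [A|b]:
R2 <- R2 - (2)*R1:  [  0  -1  -5  -5  14 ]
R3 <- R3 - (4)*R1:  [   0   -3  -17  -14   49 ]
R4 <- R4 - (1)*R1:  [   0    4   20   22  -54 ]
R3 <- R3 - (3)*R2:  [  0   0  -2   1   7 ]
R4 <- R4 - (-4)*R2:  [ 0  0  0  2  2 ]
Row echelon form:
[ 2  -2   2  -1  |   7 ]
[ 0  -1  -5  -5  |  14 ]
[ 0   0  -2   1  |   7 ]
[ 0   0   0   2  |   2 ]
Back-substitution:
s = (2) / 2 = 1
r = (7 - (1)*(1)) / -2 = -3
q = (14 - (-5)*(-3) - (-5)*(1)) / -1 = -4
p = (7 - (-2)*(-4) - (2)*(-3) - (-1)*(1)) / 2 = 3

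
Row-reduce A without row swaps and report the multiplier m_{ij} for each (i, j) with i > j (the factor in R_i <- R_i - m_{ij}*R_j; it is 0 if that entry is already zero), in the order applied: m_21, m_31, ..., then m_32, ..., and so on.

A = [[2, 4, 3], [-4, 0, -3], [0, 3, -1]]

multipliers: -2, 0, 3/8

Forward elimination:
R2 <- R2 - (-2)*R1:  [ 0  8  3 ]
R3: entry in column 1 is already 0 -> m_{31} = 0 (no row operation needed)
R3 <- R3 - (3/8)*R2:  [     0      0  -17/8 ]
Multipliers (in order of application): m_{21} = -2, m_{31} = 0, m_{32} = 3/8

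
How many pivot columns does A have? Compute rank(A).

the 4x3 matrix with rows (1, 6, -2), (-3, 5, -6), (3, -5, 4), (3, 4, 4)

rank(A) = 3

Row reduction:
R2 <- R2 - (-3)*R1:  [   0   23  -12 ]
R3 <- R3 - (3)*R1:  [   0  -23   10 ]
R4 <- R4 - (3)*R1:  [   0  -14   10 ]
R3 <- R3 - (-1)*R2:  [  0   0  -2 ]
R4 <- R4 - (-14/23)*R2:  [     0      0  62/23 ]
R4 <- R4 - (-31/23)*R3:  [ 0  0  0 ]
Row echelon form:
[ 1   6   -2 ]
[ 0  23  -12 ]
[ 0   0   -2 ]
[ 0   0    0 ]
Nonzero rows / pivot columns: 3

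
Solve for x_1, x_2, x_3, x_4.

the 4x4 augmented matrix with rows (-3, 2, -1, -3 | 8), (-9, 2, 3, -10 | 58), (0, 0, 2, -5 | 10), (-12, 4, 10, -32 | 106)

(-5, -1, 5, 0)

Forward elimination on [A|b]:
R2 <- R2 - (3)*R1:  [  0  -4   6  -1  34 ]
R4 <- R4 - (4)*R1:  [   0   -4   14  -20   74 ]
R4 <- R4 - (1)*R2:  [   0    0    8  -19   40 ]
R4 <- R4 - (4)*R3:  [ 0  0  0  1  0 ]
Row echelon form:
[ -3   2  -1  -3  |   8 ]
[  0  -4   6  -1  |  34 ]
[  0   0   2  -5  |  10 ]
[  0   0   0   1  |   0 ]
Back-substitution:
x_4 = (0) / 1 = 0
x_3 = (10 - (-5)*(0)) / 2 = 5
x_2 = (34 - (6)*(5) - (-1)*(0)) / -4 = -1
x_1 = (8 - (2)*(-1) - (-1)*(5) - (-3)*(0)) / -3 = -5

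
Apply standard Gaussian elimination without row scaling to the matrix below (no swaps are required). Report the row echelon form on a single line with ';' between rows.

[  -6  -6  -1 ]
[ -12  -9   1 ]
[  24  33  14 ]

Forward elimination:
R2 <- R2 - (2)*R1:  [ 0  3  3 ]
R3 <- R3 - (-4)*R1:  [  0   9  10 ]
R3 <- R3 - (3)*R2:  [ 0  0  1 ]
Row echelon form:
[ -6  -6  -1 ]
[  0   3   3 ]
[  0   0   1 ]

REF = [-6 -6 -1; 0 3 3; 0 0 1]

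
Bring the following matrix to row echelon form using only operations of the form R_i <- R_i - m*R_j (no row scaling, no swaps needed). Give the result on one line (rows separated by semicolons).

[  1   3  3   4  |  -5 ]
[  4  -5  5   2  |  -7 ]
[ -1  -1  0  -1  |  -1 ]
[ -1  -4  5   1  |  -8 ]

Forward elimination:
R2 <- R2 - (4)*R1:  [   0  -17   -7  -14   13 ]
R3 <- R3 - (-1)*R1:  [  0   2   3   3  -6 ]
R4 <- R4 - (-1)*R1:  [   0   -1    8    5  -13 ]
R3 <- R3 - (-2/17)*R2:  [      0       0   37/17   23/17  -76/17 ]
R4 <- R4 - (1/17)*R2:  [       0        0   143/17    99/17  -234/17 ]
R4 <- R4 - (143/37)*R3:  [      0       0       0   22/37  130/37 ]
Row echelon form:
[ 1    3      3      4  |      -5 ]
[ 0  -17     -7    -14  |      13 ]
[ 0    0  37/17  23/17  |  -76/17 ]
[ 0    0      0  22/37  |  130/37 ]

REF = [1 3 3 4 -5; 0 -17 -7 -14 13; 0 0 37/17 23/17 -76/17; 0 0 0 22/37 130/37]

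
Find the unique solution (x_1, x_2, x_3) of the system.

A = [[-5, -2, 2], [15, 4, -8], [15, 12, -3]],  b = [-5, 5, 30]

Forward elimination on [A|b]:
R2 <- R2 - (-3)*R1:  [   0   -2   -2  -10 ]
R3 <- R3 - (-3)*R1:  [  0   6   3  15 ]
R3 <- R3 - (-3)*R2:  [   0    0   -3  -15 ]
Row echelon form:
[ -5  -2   2  |   -5 ]
[  0  -2  -2  |  -10 ]
[  0   0  -3  |  -15 ]
Back-substitution:
x_3 = (-15) / -3 = 5
x_2 = (-10 - (-2)*(5)) / -2 = 0
x_1 = (-5 - (-2)*(0) - (2)*(5)) / -5 = 3

(3, 0, 5)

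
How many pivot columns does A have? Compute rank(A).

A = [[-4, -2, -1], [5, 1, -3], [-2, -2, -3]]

rank(A) = 3

Row reduction:
R2 <- R2 - (-5/4)*R1:  [     0   -3/2  -17/4 ]
R3 <- R3 - (1/2)*R1:  [    0    -1  -5/2 ]
R3 <- R3 - (2/3)*R2:  [   0    0  1/3 ]
Row echelon form:
[ -4    -2     -1 ]
[  0  -3/2  -17/4 ]
[  0     0    1/3 ]
Nonzero rows / pivot columns: 3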